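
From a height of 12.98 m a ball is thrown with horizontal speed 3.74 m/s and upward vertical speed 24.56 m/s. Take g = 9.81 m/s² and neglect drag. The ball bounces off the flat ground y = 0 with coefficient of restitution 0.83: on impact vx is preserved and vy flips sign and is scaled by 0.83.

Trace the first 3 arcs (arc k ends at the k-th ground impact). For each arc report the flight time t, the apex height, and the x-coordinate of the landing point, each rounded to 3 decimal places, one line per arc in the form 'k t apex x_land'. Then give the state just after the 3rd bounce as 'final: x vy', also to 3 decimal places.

Arc 1: start y=12.980, vy=24.560 → t=5.489, apex=43.724, x_land=20.530, impact vy=-29.289
  bounce: vy ← 0.83·29.289 = 24.310
Arc 2: start y=0.000, vy=24.310 → t=4.956, apex=30.121, x_land=39.066, impact vy=-24.310
  bounce: vy ← 0.83·24.310 = 20.177
Arc 3: start y=0.000, vy=20.177 → t=4.114, apex=20.751, x_land=54.451, impact vy=-20.177
  bounce: vy ← 0.83·20.177 = 16.747

1 5.489 43.724 20.530
2 4.956 30.121 39.066
3 4.114 20.751 54.451
final: 54.451 16.747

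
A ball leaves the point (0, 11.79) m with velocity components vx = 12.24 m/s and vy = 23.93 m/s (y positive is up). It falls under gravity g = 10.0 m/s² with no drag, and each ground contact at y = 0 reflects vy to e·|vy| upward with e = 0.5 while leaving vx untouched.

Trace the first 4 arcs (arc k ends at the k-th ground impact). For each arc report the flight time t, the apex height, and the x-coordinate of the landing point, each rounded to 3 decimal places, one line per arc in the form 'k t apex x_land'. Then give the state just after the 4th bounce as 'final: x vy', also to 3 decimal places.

Arc 1: start y=11.790, vy=23.930 → t=5.236, apex=40.422, x_land=64.093, impact vy=-28.433
  bounce: vy ← 0.5·28.433 = 14.217
Arc 2: start y=0.000, vy=14.217 → t=2.843, apex=10.106, x_land=98.895, impact vy=-14.217
  bounce: vy ← 0.5·14.217 = 7.108
Arc 3: start y=0.000, vy=7.108 → t=1.422, apex=2.526, x_land=116.296, impact vy=-7.108
  bounce: vy ← 0.5·7.108 = 3.554
Arc 4: start y=0.000, vy=3.554 → t=0.711, apex=0.632, x_land=124.996, impact vy=-3.554
  bounce: vy ← 0.5·3.554 = 1.777

1 5.236 40.422 64.093
2 2.843 10.106 98.895
3 1.422 2.526 116.296
4 0.711 0.632 124.996
final: 124.996 1.777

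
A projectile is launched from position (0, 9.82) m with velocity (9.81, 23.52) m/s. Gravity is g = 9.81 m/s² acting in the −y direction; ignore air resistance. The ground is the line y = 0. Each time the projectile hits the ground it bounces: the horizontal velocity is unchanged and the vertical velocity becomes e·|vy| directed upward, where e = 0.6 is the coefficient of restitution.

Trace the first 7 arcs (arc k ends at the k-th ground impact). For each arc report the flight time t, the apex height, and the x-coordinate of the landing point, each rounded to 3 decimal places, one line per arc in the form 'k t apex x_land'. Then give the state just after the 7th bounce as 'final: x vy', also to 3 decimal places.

1 5.181 38.015 50.830
2 3.341 13.685 83.603
3 2.004 4.927 103.266
4 1.203 1.774 115.065
5 0.722 0.639 122.143
6 0.433 0.230 126.391
7 0.260 0.083 128.939
final: 128.939 0.765

Arc 1: start y=9.820, vy=23.520 → t=5.181, apex=38.015, x_land=50.830, impact vy=-27.310
  bounce: vy ← 0.6·27.310 = 16.386
Arc 2: start y=0.000, vy=16.386 → t=3.341, apex=13.685, x_land=83.603, impact vy=-16.386
  bounce: vy ← 0.6·16.386 = 9.832
Arc 3: start y=0.000, vy=9.832 → t=2.004, apex=4.927, x_land=103.266, impact vy=-9.832
  bounce: vy ← 0.6·9.832 = 5.899
Arc 4: start y=0.000, vy=5.899 → t=1.203, apex=1.774, x_land=115.065, impact vy=-5.899
  bounce: vy ← 0.6·5.899 = 3.539
Arc 5: start y=0.000, vy=3.539 → t=0.722, apex=0.639, x_land=122.143, impact vy=-3.539
  bounce: vy ← 0.6·3.539 = 2.124
Arc 6: start y=0.000, vy=2.124 → t=0.433, apex=0.230, x_land=126.391, impact vy=-2.124
  bounce: vy ← 0.6·2.124 = 1.274
Arc 7: start y=0.000, vy=1.274 → t=0.260, apex=0.083, x_land=128.939, impact vy=-1.274
  bounce: vy ← 0.6·1.274 = 0.765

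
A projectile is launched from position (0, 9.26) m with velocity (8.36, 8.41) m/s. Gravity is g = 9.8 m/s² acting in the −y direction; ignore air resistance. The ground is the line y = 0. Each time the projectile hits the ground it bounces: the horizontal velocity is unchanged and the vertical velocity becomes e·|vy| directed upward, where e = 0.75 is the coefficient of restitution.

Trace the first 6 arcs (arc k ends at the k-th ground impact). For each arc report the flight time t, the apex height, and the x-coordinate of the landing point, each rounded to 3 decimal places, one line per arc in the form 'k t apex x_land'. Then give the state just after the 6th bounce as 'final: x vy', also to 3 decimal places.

Arc 1: start y=9.260, vy=8.410 → t=2.479, apex=12.869, x_land=20.722, impact vy=-15.882
  bounce: vy ← 0.75·15.882 = 11.911
Arc 2: start y=0.000, vy=11.911 → t=2.431, apex=7.239, x_land=41.044, impact vy=-11.911
  bounce: vy ← 0.75·11.911 = 8.933
Arc 3: start y=0.000, vy=8.933 → t=1.823, apex=4.072, x_land=56.286, impact vy=-8.933
  bounce: vy ← 0.75·8.933 = 6.700
Arc 4: start y=0.000, vy=6.700 → t=1.367, apex=2.290, x_land=67.717, impact vy=-6.700
  bounce: vy ← 0.75·6.700 = 5.025
Arc 5: start y=0.000, vy=5.025 → t=1.026, apex=1.288, x_land=76.290, impact vy=-5.025
  bounce: vy ← 0.75·5.025 = 3.769
Arc 6: start y=0.000, vy=3.769 → t=0.769, apex=0.725, x_land=82.720, impact vy=-3.769
  bounce: vy ← 0.75·3.769 = 2.827

1 2.479 12.869 20.722
2 2.431 7.239 41.044
3 1.823 4.072 56.286
4 1.367 2.290 67.717
5 1.026 1.288 76.290
6 0.769 0.725 82.720
final: 82.720 2.827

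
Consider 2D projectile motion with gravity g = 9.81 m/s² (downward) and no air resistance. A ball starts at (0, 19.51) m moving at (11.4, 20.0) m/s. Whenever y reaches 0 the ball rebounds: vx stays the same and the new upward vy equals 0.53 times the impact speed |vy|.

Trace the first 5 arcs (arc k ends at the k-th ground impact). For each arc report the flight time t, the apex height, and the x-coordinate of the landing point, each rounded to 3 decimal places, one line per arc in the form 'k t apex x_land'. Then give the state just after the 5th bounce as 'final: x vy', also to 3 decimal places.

Arc 1: start y=19.510, vy=20.000 → t=4.891, apex=39.897, x_land=55.755, impact vy=-27.978
  bounce: vy ← 0.53·27.978 = 14.829
Arc 2: start y=0.000, vy=14.829 → t=3.023, apex=11.207, x_land=90.218, impact vy=-14.829
  bounce: vy ← 0.53·14.829 = 7.859
Arc 3: start y=0.000, vy=7.859 → t=1.602, apex=3.148, x_land=108.484, impact vy=-7.859
  bounce: vy ← 0.53·7.859 = 4.165
Arc 4: start y=0.000, vy=4.165 → t=0.849, apex=0.884, x_land=118.165, impact vy=-4.165
  bounce: vy ← 0.53·4.165 = 2.208
Arc 5: start y=0.000, vy=2.208 → t=0.450, apex=0.248, x_land=123.296, impact vy=-2.208
  bounce: vy ← 0.53·2.208 = 1.170

1 4.891 39.897 55.755
2 3.023 11.207 90.218
3 1.602 3.148 108.484
4 0.849 0.884 118.165
5 0.450 0.248 123.296
final: 123.296 1.170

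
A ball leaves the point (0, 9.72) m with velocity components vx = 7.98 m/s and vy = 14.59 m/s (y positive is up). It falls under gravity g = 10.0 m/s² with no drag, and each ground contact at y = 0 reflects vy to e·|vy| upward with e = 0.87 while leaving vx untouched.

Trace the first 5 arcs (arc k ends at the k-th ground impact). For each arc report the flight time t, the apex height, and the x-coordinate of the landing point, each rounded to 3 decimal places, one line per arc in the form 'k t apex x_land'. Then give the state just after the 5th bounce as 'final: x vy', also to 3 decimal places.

Arc 1: start y=9.720, vy=14.590 → t=3.477, apex=20.363, x_land=27.747, impact vy=-20.181
  bounce: vy ← 0.87·20.181 = 17.557
Arc 2: start y=0.000, vy=17.557 → t=3.511, apex=15.413, x_land=55.769, impact vy=-17.557
  bounce: vy ← 0.87·17.557 = 15.275
Arc 3: start y=0.000, vy=15.275 → t=3.055, apex=11.666, x_land=80.147, impact vy=-15.275
  bounce: vy ← 0.87·15.275 = 13.289
Arc 4: start y=0.000, vy=13.289 → t=2.658, apex=8.830, x_land=101.357, impact vy=-13.289
  bounce: vy ← 0.87·13.289 = 11.562
Arc 5: start y=0.000, vy=11.562 → t=2.312, apex=6.684, x_land=119.809, impact vy=-11.562
  bounce: vy ← 0.87·11.562 = 10.059

1 3.477 20.363 27.747
2 3.511 15.413 55.769
3 3.055 11.666 80.147
4 2.658 8.830 101.357
5 2.312 6.684 119.809
final: 119.809 10.059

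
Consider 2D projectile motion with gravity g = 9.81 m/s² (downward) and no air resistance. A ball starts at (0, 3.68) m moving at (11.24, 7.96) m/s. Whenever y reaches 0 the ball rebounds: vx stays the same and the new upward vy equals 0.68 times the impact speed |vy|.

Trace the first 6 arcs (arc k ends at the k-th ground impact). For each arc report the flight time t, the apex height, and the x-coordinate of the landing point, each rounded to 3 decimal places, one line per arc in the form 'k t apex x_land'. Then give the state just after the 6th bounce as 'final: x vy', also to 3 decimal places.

Arc 1: start y=3.680, vy=7.960 → t=1.998, apex=6.909, x_land=22.461, impact vy=-11.643
  bounce: vy ← 0.68·11.643 = 7.917
Arc 2: start y=0.000, vy=7.917 → t=1.614, apex=3.195, x_land=40.604, impact vy=-7.917
  bounce: vy ← 0.68·7.917 = 5.384
Arc 3: start y=0.000, vy=5.384 → t=1.098, apex=1.477, x_land=52.941, impact vy=-5.384
  bounce: vy ← 0.68·5.384 = 3.661
Arc 4: start y=0.000, vy=3.661 → t=0.746, apex=0.683, x_land=61.330, impact vy=-3.661
  bounce: vy ← 0.68·3.661 = 2.489
Arc 5: start y=0.000, vy=2.489 → t=0.508, apex=0.316, x_land=67.035, impact vy=-2.489
  bounce: vy ← 0.68·2.489 = 1.693
Arc 6: start y=0.000, vy=1.693 → t=0.345, apex=0.146, x_land=70.914, impact vy=-1.693
  bounce: vy ← 0.68·1.693 = 1.151

1 1.998 6.909 22.461
2 1.614 3.195 40.604
3 1.098 1.477 52.941
4 0.746 0.683 61.330
5 0.508 0.316 67.035
6 0.345 0.146 70.914
final: 70.914 1.151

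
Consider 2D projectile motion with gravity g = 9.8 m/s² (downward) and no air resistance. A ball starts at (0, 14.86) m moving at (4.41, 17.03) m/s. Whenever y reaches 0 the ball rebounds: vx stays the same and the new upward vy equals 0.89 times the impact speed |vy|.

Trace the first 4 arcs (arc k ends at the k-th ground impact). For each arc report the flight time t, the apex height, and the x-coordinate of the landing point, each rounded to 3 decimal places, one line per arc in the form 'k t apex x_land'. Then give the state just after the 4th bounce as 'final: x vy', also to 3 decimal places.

1 4.198 29.657 18.513
2 4.379 23.491 37.825
3 3.897 18.607 55.012
4 3.469 14.739 70.309
final: 70.309 15.127

Arc 1: start y=14.860, vy=17.030 → t=4.198, apex=29.657, x_land=18.513, impact vy=-24.110
  bounce: vy ← 0.89·24.110 = 21.458
Arc 2: start y=0.000, vy=21.458 → t=4.379, apex=23.491, x_land=37.825, impact vy=-21.458
  bounce: vy ← 0.89·21.458 = 19.097
Arc 3: start y=0.000, vy=19.097 → t=3.897, apex=18.607, x_land=55.012, impact vy=-19.097
  bounce: vy ← 0.89·19.097 = 16.997
Arc 4: start y=0.000, vy=16.997 → t=3.469, apex=14.739, x_land=70.309, impact vy=-16.997
  bounce: vy ← 0.89·16.997 = 15.127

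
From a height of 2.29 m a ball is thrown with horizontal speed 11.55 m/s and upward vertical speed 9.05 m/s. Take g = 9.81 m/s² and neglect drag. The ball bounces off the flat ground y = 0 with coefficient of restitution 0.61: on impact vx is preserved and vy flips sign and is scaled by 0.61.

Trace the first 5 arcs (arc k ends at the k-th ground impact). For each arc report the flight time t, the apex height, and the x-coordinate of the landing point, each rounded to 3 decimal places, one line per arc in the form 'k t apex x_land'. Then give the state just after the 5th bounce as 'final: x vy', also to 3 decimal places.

1 2.071 6.464 23.915
2 1.401 2.405 40.091
3 0.854 0.895 49.959
4 0.521 0.333 55.978
5 0.318 0.124 59.650
final: 59.650 0.951

Arc 1: start y=2.290, vy=9.050 → t=2.071, apex=6.464, x_land=23.915, impact vy=-11.262
  bounce: vy ← 0.61·11.262 = 6.870
Arc 2: start y=0.000, vy=6.870 → t=1.401, apex=2.405, x_land=40.091, impact vy=-6.870
  bounce: vy ← 0.61·6.870 = 4.191
Arc 3: start y=0.000, vy=4.191 → t=0.854, apex=0.895, x_land=49.959, impact vy=-4.191
  bounce: vy ← 0.61·4.191 = 2.556
Arc 4: start y=0.000, vy=2.556 → t=0.521, apex=0.333, x_land=55.978, impact vy=-2.556
  bounce: vy ← 0.61·2.556 = 1.559
Arc 5: start y=0.000, vy=1.559 → t=0.318, apex=0.124, x_land=59.650, impact vy=-1.559
  bounce: vy ← 0.61·1.559 = 0.951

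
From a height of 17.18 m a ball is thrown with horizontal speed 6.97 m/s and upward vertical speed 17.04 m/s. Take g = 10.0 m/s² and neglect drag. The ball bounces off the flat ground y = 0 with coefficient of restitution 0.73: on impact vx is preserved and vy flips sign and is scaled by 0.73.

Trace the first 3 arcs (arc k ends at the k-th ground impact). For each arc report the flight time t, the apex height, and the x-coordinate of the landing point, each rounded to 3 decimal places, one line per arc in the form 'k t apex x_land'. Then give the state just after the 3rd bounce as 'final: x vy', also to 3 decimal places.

1 4.222 31.698 29.426
2 3.676 16.892 55.049
3 2.684 9.002 73.753
final: 73.753 9.795

Arc 1: start y=17.180, vy=17.040 → t=4.222, apex=31.698, x_land=29.426, impact vy=-25.179
  bounce: vy ← 0.73·25.179 = 18.380
Arc 2: start y=0.000, vy=18.380 → t=3.676, apex=16.892, x_land=55.049, impact vy=-18.380
  bounce: vy ← 0.73·18.380 = 13.418
Arc 3: start y=0.000, vy=13.418 → t=2.684, apex=9.002, x_land=73.753, impact vy=-13.418
  bounce: vy ← 0.73·13.418 = 9.795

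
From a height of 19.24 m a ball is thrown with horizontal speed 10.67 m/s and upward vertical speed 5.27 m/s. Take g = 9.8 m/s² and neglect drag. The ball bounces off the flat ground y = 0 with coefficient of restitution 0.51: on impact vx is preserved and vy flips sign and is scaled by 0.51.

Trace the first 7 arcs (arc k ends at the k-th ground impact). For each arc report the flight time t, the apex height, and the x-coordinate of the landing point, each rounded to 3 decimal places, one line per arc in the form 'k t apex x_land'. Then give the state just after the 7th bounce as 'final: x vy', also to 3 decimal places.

Arc 1: start y=19.240, vy=5.270 → t=2.591, apex=20.657, x_land=27.646, impact vy=-20.122
  bounce: vy ← 0.51·20.122 = 10.262
Arc 2: start y=0.000, vy=10.262 → t=2.094, apex=5.373, x_land=49.992, impact vy=-10.262
  bounce: vy ← 0.51·10.262 = 5.234
Arc 3: start y=0.000, vy=5.234 → t=1.068, apex=1.397, x_land=61.388, impact vy=-5.234
  bounce: vy ← 0.51·5.234 = 2.669
Arc 4: start y=0.000, vy=2.669 → t=0.545, apex=0.363, x_land=67.200, impact vy=-2.669
  bounce: vy ← 0.51·2.669 = 1.361
Arc 5: start y=0.000, vy=1.361 → t=0.278, apex=0.095, x_land=70.165, impact vy=-1.361
  bounce: vy ← 0.51·1.361 = 0.694
Arc 6: start y=0.000, vy=0.694 → t=0.142, apex=0.025, x_land=71.676, impact vy=-0.694
  bounce: vy ← 0.51·0.694 = 0.354
Arc 7: start y=0.000, vy=0.354 → t=0.072, apex=0.006, x_land=72.447, impact vy=-0.354
  bounce: vy ← 0.51·0.354 = 0.181

1 2.591 20.657 27.646
2 2.094 5.373 49.992
3 1.068 1.397 61.388
4 0.545 0.363 67.200
5 0.278 0.095 70.165
6 0.142 0.025 71.676
7 0.072 0.006 72.447
final: 72.447 0.181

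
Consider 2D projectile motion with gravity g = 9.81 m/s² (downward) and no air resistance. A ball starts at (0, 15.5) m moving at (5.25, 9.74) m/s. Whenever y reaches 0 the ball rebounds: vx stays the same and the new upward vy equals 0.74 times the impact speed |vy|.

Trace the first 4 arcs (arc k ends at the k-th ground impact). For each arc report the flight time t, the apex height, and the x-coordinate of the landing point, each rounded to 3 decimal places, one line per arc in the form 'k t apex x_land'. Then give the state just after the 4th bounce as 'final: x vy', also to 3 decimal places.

1 3.029 20.335 15.902
2 3.013 11.136 31.723
3 2.230 6.098 43.430
4 1.650 3.339 52.094
final: 52.094 5.990

Arc 1: start y=15.500, vy=9.740 → t=3.029, apex=20.335, x_land=15.902, impact vy=-19.974
  bounce: vy ← 0.74·19.974 = 14.781
Arc 2: start y=0.000, vy=14.781 → t=3.013, apex=11.136, x_land=31.723, impact vy=-14.781
  bounce: vy ← 0.74·14.781 = 10.938
Arc 3: start y=0.000, vy=10.938 → t=2.230, apex=6.098, x_land=43.430, impact vy=-10.938
  bounce: vy ← 0.74·10.938 = 8.094
Arc 4: start y=0.000, vy=8.094 → t=1.650, apex=3.339, x_land=52.094, impact vy=-8.094
  bounce: vy ← 0.74·8.094 = 5.990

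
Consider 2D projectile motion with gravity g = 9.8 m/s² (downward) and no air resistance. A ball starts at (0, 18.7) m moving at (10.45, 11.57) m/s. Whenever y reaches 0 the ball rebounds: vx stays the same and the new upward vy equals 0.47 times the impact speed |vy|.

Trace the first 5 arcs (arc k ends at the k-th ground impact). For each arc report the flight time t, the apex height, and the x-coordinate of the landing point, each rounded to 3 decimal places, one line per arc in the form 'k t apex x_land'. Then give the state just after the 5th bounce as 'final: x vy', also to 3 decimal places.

1 3.463 25.530 36.190
2 2.146 5.640 58.612
3 1.008 1.246 69.150
4 0.474 0.275 74.103
5 0.223 0.061 76.431
final: 76.431 0.513

Arc 1: start y=18.700, vy=11.570 → t=3.463, apex=25.530, x_land=36.190, impact vy=-22.369
  bounce: vy ← 0.47·22.369 = 10.514
Arc 2: start y=0.000, vy=10.514 → t=2.146, apex=5.640, x_land=58.612, impact vy=-10.514
  bounce: vy ← 0.47·10.514 = 4.941
Arc 3: start y=0.000, vy=4.941 → t=1.008, apex=1.246, x_land=69.150, impact vy=-4.941
  bounce: vy ← 0.47·4.941 = 2.322
Arc 4: start y=0.000, vy=2.322 → t=0.474, apex=0.275, x_land=74.103, impact vy=-2.322
  bounce: vy ← 0.47·2.322 = 1.092
Arc 5: start y=0.000, vy=1.092 → t=0.223, apex=0.061, x_land=76.431, impact vy=-1.092
  bounce: vy ← 0.47·1.092 = 0.513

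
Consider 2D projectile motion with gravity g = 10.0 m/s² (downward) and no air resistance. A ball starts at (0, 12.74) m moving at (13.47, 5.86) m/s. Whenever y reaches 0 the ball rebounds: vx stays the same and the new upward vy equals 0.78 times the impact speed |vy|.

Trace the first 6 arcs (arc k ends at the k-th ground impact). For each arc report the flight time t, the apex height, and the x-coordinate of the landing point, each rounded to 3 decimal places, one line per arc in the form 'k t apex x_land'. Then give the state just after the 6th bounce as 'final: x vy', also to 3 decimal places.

Arc 1: start y=12.740, vy=5.860 → t=2.286, apex=14.457, x_land=30.798, impact vy=-17.004
  bounce: vy ← 0.78·17.004 = 13.263
Arc 2: start y=0.000, vy=13.263 → t=2.653, apex=8.796, x_land=66.529, impact vy=-13.263
  bounce: vy ← 0.78·13.263 = 10.345
Arc 3: start y=0.000, vy=10.345 → t=2.069, apex=5.351, x_land=94.399, impact vy=-10.345
  bounce: vy ← 0.78·10.345 = 8.069
Arc 4: start y=0.000, vy=8.069 → t=1.614, apex=3.256, x_land=116.138, impact vy=-8.069
  bounce: vy ← 0.78·8.069 = 6.294
Arc 5: start y=0.000, vy=6.294 → t=1.259, apex=1.981, x_land=133.094, impact vy=-6.294
  bounce: vy ← 0.78·6.294 = 4.909
Arc 6: start y=0.000, vy=4.909 → t=0.982, apex=1.205, x_land=146.320, impact vy=-4.909
  bounce: vy ← 0.78·4.909 = 3.829

1 2.286 14.457 30.798
2 2.653 8.796 66.529
3 2.069 5.351 94.399
4 1.614 3.256 116.138
5 1.259 1.981 133.094
6 0.982 1.205 146.320
final: 146.320 3.829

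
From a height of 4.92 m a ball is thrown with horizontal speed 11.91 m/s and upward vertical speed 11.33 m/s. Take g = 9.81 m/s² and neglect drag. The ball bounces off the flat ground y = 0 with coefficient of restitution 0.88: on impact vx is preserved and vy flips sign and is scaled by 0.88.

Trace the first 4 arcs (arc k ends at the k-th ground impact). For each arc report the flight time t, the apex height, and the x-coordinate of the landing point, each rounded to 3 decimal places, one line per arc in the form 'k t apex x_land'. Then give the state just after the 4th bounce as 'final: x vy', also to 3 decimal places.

1 2.684 11.463 31.962
2 2.691 8.877 64.007
3 2.368 6.874 92.205
4 2.084 5.323 117.020
final: 117.020 8.993

Arc 1: start y=4.920, vy=11.330 → t=2.684, apex=11.463, x_land=31.962, impact vy=-14.997
  bounce: vy ← 0.88·14.997 = 13.197
Arc 2: start y=0.000, vy=13.197 → t=2.691, apex=8.877, x_land=64.007, impact vy=-13.197
  bounce: vy ← 0.88·13.197 = 11.613
Arc 3: start y=0.000, vy=11.613 → t=2.368, apex=6.874, x_land=92.205, impact vy=-11.613
  bounce: vy ← 0.88·11.613 = 10.220
Arc 4: start y=0.000, vy=10.220 → t=2.084, apex=5.323, x_land=117.020, impact vy=-10.220
  bounce: vy ← 0.88·10.220 = 8.993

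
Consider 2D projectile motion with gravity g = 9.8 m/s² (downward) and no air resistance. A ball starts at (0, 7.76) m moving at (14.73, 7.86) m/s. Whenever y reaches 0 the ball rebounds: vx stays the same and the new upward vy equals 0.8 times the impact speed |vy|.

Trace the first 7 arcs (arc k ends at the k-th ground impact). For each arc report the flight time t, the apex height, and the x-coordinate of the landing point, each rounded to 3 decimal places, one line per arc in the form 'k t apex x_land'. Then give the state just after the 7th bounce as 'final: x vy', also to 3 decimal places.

1 2.294 10.912 33.796
2 2.388 6.984 68.966
3 1.910 4.470 97.102
4 1.528 2.861 119.611
5 1.222 1.831 137.619
6 0.978 1.172 152.024
7 0.782 0.750 163.549
final: 163.549 3.067

Arc 1: start y=7.760, vy=7.860 → t=2.294, apex=10.912, x_land=33.796, impact vy=-14.624
  bounce: vy ← 0.8·14.624 = 11.700
Arc 2: start y=0.000, vy=11.700 → t=2.388, apex=6.984, x_land=68.966, impact vy=-11.700
  bounce: vy ← 0.8·11.700 = 9.360
Arc 3: start y=0.000, vy=9.360 → t=1.910, apex=4.470, x_land=97.102, impact vy=-9.360
  bounce: vy ← 0.8·9.360 = 7.488
Arc 4: start y=0.000, vy=7.488 → t=1.528, apex=2.861, x_land=119.611, impact vy=-7.488
  bounce: vy ← 0.8·7.488 = 5.990
Arc 5: start y=0.000, vy=5.990 → t=1.222, apex=1.831, x_land=137.619, impact vy=-5.990
  bounce: vy ← 0.8·5.990 = 4.792
Arc 6: start y=0.000, vy=4.792 → t=0.978, apex=1.172, x_land=152.024, impact vy=-4.792
  bounce: vy ← 0.8·4.792 = 3.834
Arc 7: start y=0.000, vy=3.834 → t=0.782, apex=0.750, x_land=163.549, impact vy=-3.834
  bounce: vy ← 0.8·3.834 = 3.067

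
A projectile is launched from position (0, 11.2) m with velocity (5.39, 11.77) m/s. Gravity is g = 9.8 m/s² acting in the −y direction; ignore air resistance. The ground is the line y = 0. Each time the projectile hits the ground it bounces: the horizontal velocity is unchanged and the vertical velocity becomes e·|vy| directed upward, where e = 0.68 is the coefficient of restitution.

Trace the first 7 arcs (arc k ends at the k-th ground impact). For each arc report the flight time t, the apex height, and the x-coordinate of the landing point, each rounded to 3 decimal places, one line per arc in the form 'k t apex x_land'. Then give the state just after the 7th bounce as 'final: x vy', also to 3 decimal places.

1 3.132 18.268 16.881
2 2.626 8.447 31.035
3 1.786 3.906 40.659
4 1.214 1.806 47.204
5 0.826 0.835 51.654
6 0.561 0.386 54.681
7 0.382 0.179 56.739
final: 56.739 1.272

Arc 1: start y=11.200, vy=11.770 → t=3.132, apex=18.268, x_land=16.881, impact vy=-18.922
  bounce: vy ← 0.68·18.922 = 12.867
Arc 2: start y=0.000, vy=12.867 → t=2.626, apex=8.447, x_land=31.035, impact vy=-12.867
  bounce: vy ← 0.68·12.867 = 8.750
Arc 3: start y=0.000, vy=8.750 → t=1.786, apex=3.906, x_land=40.659, impact vy=-8.750
  bounce: vy ← 0.68·8.750 = 5.950
Arc 4: start y=0.000, vy=5.950 → t=1.214, apex=1.806, x_land=47.204, impact vy=-5.950
  bounce: vy ← 0.68·5.950 = 4.046
Arc 5: start y=0.000, vy=4.046 → t=0.826, apex=0.835, x_land=51.654, impact vy=-4.046
  bounce: vy ← 0.68·4.046 = 2.751
Arc 6: start y=0.000, vy=2.751 → t=0.561, apex=0.386, x_land=54.681, impact vy=-2.751
  bounce: vy ← 0.68·2.751 = 1.871
Arc 7: start y=0.000, vy=1.871 → t=0.382, apex=0.179, x_land=56.739, impact vy=-1.871
  bounce: vy ← 0.68·1.871 = 1.272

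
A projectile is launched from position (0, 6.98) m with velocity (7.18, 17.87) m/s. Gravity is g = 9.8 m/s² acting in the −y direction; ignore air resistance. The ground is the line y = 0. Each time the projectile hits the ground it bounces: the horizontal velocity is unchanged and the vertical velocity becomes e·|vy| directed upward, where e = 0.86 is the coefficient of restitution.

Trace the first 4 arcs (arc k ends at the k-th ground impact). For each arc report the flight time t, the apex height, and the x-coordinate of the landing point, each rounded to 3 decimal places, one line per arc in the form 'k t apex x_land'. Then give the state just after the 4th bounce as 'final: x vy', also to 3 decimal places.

Arc 1: start y=6.980, vy=17.870 → t=4.003, apex=23.273, x_land=28.740, impact vy=-21.358
  bounce: vy ← 0.86·21.358 = 18.367
Arc 2: start y=0.000, vy=18.367 → t=3.748, apex=17.212, x_land=55.654, impact vy=-18.367
  bounce: vy ← 0.86·18.367 = 15.796
Arc 3: start y=0.000, vy=15.796 → t=3.224, apex=12.730, x_land=78.800, impact vy=-15.796
  bounce: vy ← 0.86·15.796 = 13.585
Arc 4: start y=0.000, vy=13.585 → t=2.772, apex=9.415, x_land=98.706, impact vy=-13.585
  bounce: vy ← 0.86·13.585 = 11.683

1 4.003 23.273 28.740
2 3.748 17.212 55.654
3 3.224 12.730 78.800
4 2.772 9.415 98.706
final: 98.706 11.683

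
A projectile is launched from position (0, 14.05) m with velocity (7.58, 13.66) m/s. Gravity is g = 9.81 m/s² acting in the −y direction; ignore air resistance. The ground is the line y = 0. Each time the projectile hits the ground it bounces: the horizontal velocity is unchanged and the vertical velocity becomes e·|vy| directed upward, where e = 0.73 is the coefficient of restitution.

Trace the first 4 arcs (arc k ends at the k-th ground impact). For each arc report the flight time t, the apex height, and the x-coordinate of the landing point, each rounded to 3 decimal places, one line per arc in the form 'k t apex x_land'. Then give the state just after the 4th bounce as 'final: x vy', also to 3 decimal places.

Arc 1: start y=14.050, vy=13.660 → t=3.584, apex=23.560, x_land=27.168, impact vy=-21.500
  bounce: vy ← 0.73·21.500 = 15.695
Arc 2: start y=0.000, vy=15.695 → t=3.200, apex=12.555, x_land=51.422, impact vy=-15.695
  bounce: vy ← 0.73·15.695 = 11.457
Arc 3: start y=0.000, vy=11.457 → t=2.336, apex=6.691, x_land=69.128, impact vy=-11.457
  bounce: vy ← 0.73·11.457 = 8.364
Arc 4: start y=0.000, vy=8.364 → t=1.705, apex=3.566, x_land=82.053, impact vy=-8.364
  bounce: vy ← 0.73·8.364 = 6.106

1 3.584 23.560 27.168
2 3.200 12.555 51.422
3 2.336 6.691 69.128
4 1.705 3.566 82.053
final: 82.053 6.106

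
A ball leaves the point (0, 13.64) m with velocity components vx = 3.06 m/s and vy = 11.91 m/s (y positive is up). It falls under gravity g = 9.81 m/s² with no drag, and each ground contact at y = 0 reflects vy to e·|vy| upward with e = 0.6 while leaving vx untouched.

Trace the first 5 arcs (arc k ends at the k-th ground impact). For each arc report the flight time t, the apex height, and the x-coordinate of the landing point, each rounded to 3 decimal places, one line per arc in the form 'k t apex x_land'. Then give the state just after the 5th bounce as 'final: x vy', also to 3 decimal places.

Arc 1: start y=13.640, vy=11.910 → t=3.277, apex=20.870, x_land=10.027, impact vy=-20.235
  bounce: vy ← 0.6·20.235 = 12.141
Arc 2: start y=0.000, vy=12.141 → t=2.475, apex=7.513, x_land=17.601, impact vy=-12.141
  bounce: vy ← 0.6·12.141 = 7.285
Arc 3: start y=0.000, vy=7.285 → t=1.485, apex=2.705, x_land=22.146, impact vy=-7.285
  bounce: vy ← 0.6·7.285 = 4.371
Arc 4: start y=0.000, vy=4.371 → t=0.891, apex=0.974, x_land=24.873, impact vy=-4.371
  bounce: vy ← 0.6·4.371 = 2.622
Arc 5: start y=0.000, vy=2.622 → t=0.535, apex=0.351, x_land=26.509, impact vy=-2.622
  bounce: vy ← 0.6·2.622 = 1.573

1 3.277 20.870 10.027
2 2.475 7.513 17.601
3 1.485 2.705 22.146
4 0.891 0.974 24.873
5 0.535 0.351 26.509
final: 26.509 1.573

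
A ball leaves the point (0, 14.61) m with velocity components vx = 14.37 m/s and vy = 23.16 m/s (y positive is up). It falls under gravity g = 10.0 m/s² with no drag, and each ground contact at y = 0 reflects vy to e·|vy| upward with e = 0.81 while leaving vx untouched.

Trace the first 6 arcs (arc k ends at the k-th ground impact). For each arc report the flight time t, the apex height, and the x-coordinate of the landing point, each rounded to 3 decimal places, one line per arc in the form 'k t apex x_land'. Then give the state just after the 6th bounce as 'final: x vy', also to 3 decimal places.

1 5.195 41.429 74.645
2 4.663 27.182 141.655
3 3.777 17.834 195.934
4 3.060 11.701 239.899
5 2.478 7.677 275.511
6 2.007 5.037 304.356
final: 304.356 8.130

Arc 1: start y=14.610, vy=23.160 → t=5.195, apex=41.429, x_land=74.645, impact vy=-28.785
  bounce: vy ← 0.81·28.785 = 23.316
Arc 2: start y=0.000, vy=23.316 → t=4.663, apex=27.182, x_land=141.655, impact vy=-23.316
  bounce: vy ← 0.81·23.316 = 18.886
Arc 3: start y=0.000, vy=18.886 → t=3.777, apex=17.834, x_land=195.934, impact vy=-18.886
  bounce: vy ← 0.81·18.886 = 15.298
Arc 4: start y=0.000, vy=15.298 → t=3.060, apex=11.701, x_land=239.899, impact vy=-15.298
  bounce: vy ← 0.81·15.298 = 12.391
Arc 5: start y=0.000, vy=12.391 → t=2.478, apex=7.677, x_land=275.511, impact vy=-12.391
  bounce: vy ← 0.81·12.391 = 10.037
Arc 6: start y=0.000, vy=10.037 → t=2.007, apex=5.037, x_land=304.356, impact vy=-10.037
  bounce: vy ← 0.81·10.037 = 8.130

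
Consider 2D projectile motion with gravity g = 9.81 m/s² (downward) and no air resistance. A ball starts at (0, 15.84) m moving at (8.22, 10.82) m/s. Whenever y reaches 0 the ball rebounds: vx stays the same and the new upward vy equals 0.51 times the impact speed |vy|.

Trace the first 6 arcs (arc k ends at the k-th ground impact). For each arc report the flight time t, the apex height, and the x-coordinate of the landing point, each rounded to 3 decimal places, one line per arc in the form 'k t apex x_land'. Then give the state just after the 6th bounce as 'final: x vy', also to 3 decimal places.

Arc 1: start y=15.840, vy=10.820 → t=3.211, apex=21.807, x_land=26.398, impact vy=-20.685
  bounce: vy ← 0.51·20.685 = 10.549
Arc 2: start y=0.000, vy=10.549 → t=2.151, apex=5.672, x_land=44.077, impact vy=-10.549
  bounce: vy ← 0.51·10.549 = 5.380
Arc 3: start y=0.000, vy=5.380 → t=1.097, apex=1.475, x_land=53.093, impact vy=-5.380
  bounce: vy ← 0.51·5.380 = 2.744
Arc 4: start y=0.000, vy=2.744 → t=0.559, apex=0.384, x_land=57.691, impact vy=-2.744
  bounce: vy ← 0.51·2.744 = 1.399
Arc 5: start y=0.000, vy=1.399 → t=0.285, apex=0.100, x_land=60.037, impact vy=-1.399
  bounce: vy ← 0.51·1.399 = 0.714
Arc 6: start y=0.000, vy=0.714 → t=0.145, apex=0.026, x_land=61.233, impact vy=-0.714
  bounce: vy ← 0.51·0.714 = 0.364

1 3.211 21.807 26.398
2 2.151 5.672 44.077
3 1.097 1.475 53.093
4 0.559 0.384 57.691
5 0.285 0.100 60.037
6 0.145 0.026 61.233
final: 61.233 0.364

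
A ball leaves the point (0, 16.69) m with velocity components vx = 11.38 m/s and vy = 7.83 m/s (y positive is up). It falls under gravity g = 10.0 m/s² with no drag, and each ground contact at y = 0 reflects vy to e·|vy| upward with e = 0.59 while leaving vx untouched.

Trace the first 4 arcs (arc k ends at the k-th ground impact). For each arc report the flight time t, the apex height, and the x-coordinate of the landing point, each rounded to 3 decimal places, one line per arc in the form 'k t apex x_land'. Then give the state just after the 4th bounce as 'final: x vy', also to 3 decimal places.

1 2.771 19.755 31.531
2 2.346 6.877 58.223
3 1.384 2.394 73.971
4 0.816 0.833 83.263
final: 83.263 2.409

Arc 1: start y=16.690, vy=7.830 → t=2.771, apex=19.755, x_land=31.531, impact vy=-19.877
  bounce: vy ← 0.59·19.877 = 11.728
Arc 2: start y=0.000, vy=11.728 → t=2.346, apex=6.877, x_land=58.223, impact vy=-11.728
  bounce: vy ← 0.59·11.728 = 6.919
Arc 3: start y=0.000, vy=6.919 → t=1.384, apex=2.394, x_land=73.971, impact vy=-6.919
  bounce: vy ← 0.59·6.919 = 4.082
Arc 4: start y=0.000, vy=4.082 → t=0.816, apex=0.833, x_land=83.263, impact vy=-4.082
  bounce: vy ← 0.59·4.082 = 2.409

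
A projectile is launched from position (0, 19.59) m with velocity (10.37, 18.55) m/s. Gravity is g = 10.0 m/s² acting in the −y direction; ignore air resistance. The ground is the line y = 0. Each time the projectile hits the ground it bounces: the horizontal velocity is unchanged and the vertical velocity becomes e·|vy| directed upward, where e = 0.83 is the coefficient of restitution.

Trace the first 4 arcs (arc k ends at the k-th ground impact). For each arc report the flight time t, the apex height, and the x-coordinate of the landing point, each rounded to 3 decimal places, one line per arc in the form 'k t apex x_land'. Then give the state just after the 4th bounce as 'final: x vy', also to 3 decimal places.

Arc 1: start y=19.590, vy=18.550 → t=4.568, apex=36.795, x_land=47.368, impact vy=-27.128
  bounce: vy ← 0.83·27.128 = 22.516
Arc 2: start y=0.000, vy=22.516 → t=4.503, apex=25.348, x_land=94.065, impact vy=-22.516
  bounce: vy ← 0.83·22.516 = 18.688
Arc 3: start y=0.000, vy=18.688 → t=3.738, apex=17.462, x_land=132.825, impact vy=-18.688
  bounce: vy ← 0.83·18.688 = 15.511
Arc 4: start y=0.000, vy=15.511 → t=3.102, apex=12.030, x_land=164.995, impact vy=-15.511
  bounce: vy ← 0.83·15.511 = 12.874

1 4.568 36.795 47.368
2 4.503 25.348 94.065
3 3.738 17.462 132.825
4 3.102 12.030 164.995
final: 164.995 12.874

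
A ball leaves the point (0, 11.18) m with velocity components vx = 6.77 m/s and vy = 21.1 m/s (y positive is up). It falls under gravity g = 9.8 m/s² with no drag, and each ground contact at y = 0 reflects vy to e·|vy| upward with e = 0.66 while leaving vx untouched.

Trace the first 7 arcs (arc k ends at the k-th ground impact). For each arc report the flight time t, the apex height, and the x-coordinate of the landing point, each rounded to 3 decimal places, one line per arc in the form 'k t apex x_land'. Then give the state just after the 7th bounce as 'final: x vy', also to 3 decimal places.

1 4.783 33.895 32.382
2 3.472 14.765 55.885
3 2.291 6.431 71.398
4 1.512 2.802 81.636
5 0.998 1.220 88.393
6 0.659 0.532 92.852
7 0.435 0.232 95.796
final: 95.796 1.406

Arc 1: start y=11.180, vy=21.100 → t=4.783, apex=33.895, x_land=32.382, impact vy=-25.775
  bounce: vy ← 0.66·25.775 = 17.011
Arc 2: start y=0.000, vy=17.011 → t=3.472, apex=14.765, x_land=55.885, impact vy=-17.011
  bounce: vy ← 0.66·17.011 = 11.227
Arc 3: start y=0.000, vy=11.227 → t=2.291, apex=6.431, x_land=71.398, impact vy=-11.227
  bounce: vy ← 0.66·11.227 = 7.410
Arc 4: start y=0.000, vy=7.410 → t=1.512, apex=2.802, x_land=81.636, impact vy=-7.410
  bounce: vy ← 0.66·7.410 = 4.891
Arc 5: start y=0.000, vy=4.891 → t=0.998, apex=1.220, x_land=88.393, impact vy=-4.891
  bounce: vy ← 0.66·4.891 = 3.228
Arc 6: start y=0.000, vy=3.228 → t=0.659, apex=0.532, x_land=92.852, impact vy=-3.228
  bounce: vy ← 0.66·3.228 = 2.130
Arc 7: start y=0.000, vy=2.130 → t=0.435, apex=0.232, x_land=95.796, impact vy=-2.130
  bounce: vy ← 0.66·2.130 = 1.406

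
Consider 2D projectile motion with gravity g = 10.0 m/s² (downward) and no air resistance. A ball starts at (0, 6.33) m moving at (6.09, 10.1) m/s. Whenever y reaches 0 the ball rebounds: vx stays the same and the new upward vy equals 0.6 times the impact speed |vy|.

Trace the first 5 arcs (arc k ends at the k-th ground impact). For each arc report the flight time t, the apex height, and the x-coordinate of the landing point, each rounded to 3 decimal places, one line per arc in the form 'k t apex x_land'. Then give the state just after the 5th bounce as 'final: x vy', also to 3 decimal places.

1 2.522 11.430 15.359
2 1.814 4.115 26.408
3 1.089 1.481 33.038
4 0.653 0.533 37.016
5 0.392 0.192 39.403
final: 39.403 1.176

Arc 1: start y=6.330, vy=10.100 → t=2.522, apex=11.430, x_land=15.359, impact vy=-15.120
  bounce: vy ← 0.6·15.120 = 9.072
Arc 2: start y=0.000, vy=9.072 → t=1.814, apex=4.115, x_land=26.408, impact vy=-9.072
  bounce: vy ← 0.6·9.072 = 5.443
Arc 3: start y=0.000, vy=5.443 → t=1.089, apex=1.481, x_land=33.038, impact vy=-5.443
  bounce: vy ← 0.6·5.443 = 3.266
Arc 4: start y=0.000, vy=3.266 → t=0.653, apex=0.533, x_land=37.016, impact vy=-3.266
  bounce: vy ← 0.6·3.266 = 1.960
Arc 5: start y=0.000, vy=1.960 → t=0.392, apex=0.192, x_land=39.403, impact vy=-1.960
  bounce: vy ← 0.6·1.960 = 1.176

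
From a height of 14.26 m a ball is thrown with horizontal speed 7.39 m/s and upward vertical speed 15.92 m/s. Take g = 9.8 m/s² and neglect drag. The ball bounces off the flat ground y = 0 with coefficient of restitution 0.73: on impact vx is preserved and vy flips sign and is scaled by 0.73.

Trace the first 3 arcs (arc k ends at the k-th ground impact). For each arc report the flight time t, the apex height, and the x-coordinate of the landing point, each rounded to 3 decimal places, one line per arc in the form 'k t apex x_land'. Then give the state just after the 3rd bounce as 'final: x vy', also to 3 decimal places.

1 3.980 27.191 29.413
2 3.439 14.490 54.830
3 2.511 7.722 73.383
final: 73.383 8.981

Arc 1: start y=14.260, vy=15.920 → t=3.980, apex=27.191, x_land=29.413, impact vy=-23.086
  bounce: vy ← 0.73·23.086 = 16.852
Arc 2: start y=0.000, vy=16.852 → t=3.439, apex=14.490, x_land=54.830, impact vy=-16.852
  bounce: vy ← 0.73·16.852 = 12.302
Arc 3: start y=0.000, vy=12.302 → t=2.511, apex=7.722, x_land=73.383, impact vy=-12.302
  bounce: vy ← 0.73·12.302 = 8.981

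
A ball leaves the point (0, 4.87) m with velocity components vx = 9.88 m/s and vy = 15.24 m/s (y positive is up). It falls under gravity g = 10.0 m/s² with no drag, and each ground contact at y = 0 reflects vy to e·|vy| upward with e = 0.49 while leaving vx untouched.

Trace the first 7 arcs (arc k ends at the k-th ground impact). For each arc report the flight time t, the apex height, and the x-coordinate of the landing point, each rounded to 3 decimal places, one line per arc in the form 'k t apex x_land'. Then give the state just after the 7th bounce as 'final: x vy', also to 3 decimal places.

1 3.340 16.483 32.996
2 1.779 3.958 50.576
3 0.872 0.950 59.190
4 0.427 0.228 63.411
5 0.209 0.055 65.479
6 0.103 0.013 66.492
7 0.050 0.003 66.989
final: 66.989 0.123

Arc 1: start y=4.870, vy=15.240 → t=3.340, apex=16.483, x_land=32.996, impact vy=-18.156
  bounce: vy ← 0.49·18.156 = 8.897
Arc 2: start y=0.000, vy=8.897 → t=1.779, apex=3.958, x_land=50.576, impact vy=-8.897
  bounce: vy ← 0.49·8.897 = 4.359
Arc 3: start y=0.000, vy=4.359 → t=0.872, apex=0.950, x_land=59.190, impact vy=-4.359
  bounce: vy ← 0.49·4.359 = 2.136
Arc 4: start y=0.000, vy=2.136 → t=0.427, apex=0.228, x_land=63.411, impact vy=-2.136
  bounce: vy ← 0.49·2.136 = 1.047
Arc 5: start y=0.000, vy=1.047 → t=0.209, apex=0.055, x_land=65.479, impact vy=-1.047
  bounce: vy ← 0.49·1.047 = 0.513
Arc 6: start y=0.000, vy=0.513 → t=0.103, apex=0.013, x_land=66.492, impact vy=-0.513
  bounce: vy ← 0.49·0.513 = 0.251
Arc 7: start y=0.000, vy=0.251 → t=0.050, apex=0.003, x_land=66.989, impact vy=-0.251
  bounce: vy ← 0.49·0.251 = 0.123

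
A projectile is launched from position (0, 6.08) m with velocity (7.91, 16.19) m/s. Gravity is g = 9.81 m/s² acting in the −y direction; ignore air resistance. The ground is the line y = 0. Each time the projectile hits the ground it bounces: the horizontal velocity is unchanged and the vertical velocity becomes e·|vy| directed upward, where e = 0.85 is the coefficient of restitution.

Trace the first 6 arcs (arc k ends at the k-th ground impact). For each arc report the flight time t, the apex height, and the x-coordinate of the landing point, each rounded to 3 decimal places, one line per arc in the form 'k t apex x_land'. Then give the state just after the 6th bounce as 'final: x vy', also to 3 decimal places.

1 3.641 19.440 28.801
2 3.384 14.045 55.572
3 2.877 10.148 78.326
4 2.445 7.332 97.668
5 2.078 5.297 114.108
6 1.767 3.827 128.082
final: 128.082 7.366

Arc 1: start y=6.080, vy=16.190 → t=3.641, apex=19.440, x_land=28.801, impact vy=-19.530
  bounce: vy ← 0.85·19.530 = 16.600
Arc 2: start y=0.000, vy=16.600 → t=3.384, apex=14.045, x_land=55.572, impact vy=-16.600
  bounce: vy ← 0.85·16.600 = 14.110
Arc 3: start y=0.000, vy=14.110 → t=2.877, apex=10.148, x_land=78.326, impact vy=-14.110
  bounce: vy ← 0.85·14.110 = 11.994
Arc 4: start y=0.000, vy=11.994 → t=2.445, apex=7.332, x_land=97.668, impact vy=-11.994
  bounce: vy ← 0.85·11.994 = 10.195
Arc 5: start y=0.000, vy=10.195 → t=2.078, apex=5.297, x_land=114.108, impact vy=-10.195
  bounce: vy ← 0.85·10.195 = 8.665
Arc 6: start y=0.000, vy=8.665 → t=1.767, apex=3.827, x_land=128.082, impact vy=-8.665
  bounce: vy ← 0.85·8.665 = 7.366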